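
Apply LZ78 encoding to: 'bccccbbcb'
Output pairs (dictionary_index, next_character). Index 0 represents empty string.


LZ78 encoding steps:
Dictionary: {0: ''}
Step 1: w='' (idx 0), next='b' -> output (0, 'b'), add 'b' as idx 1
Step 2: w='' (idx 0), next='c' -> output (0, 'c'), add 'c' as idx 2
Step 3: w='c' (idx 2), next='c' -> output (2, 'c'), add 'cc' as idx 3
Step 4: w='c' (idx 2), next='b' -> output (2, 'b'), add 'cb' as idx 4
Step 5: w='b' (idx 1), next='c' -> output (1, 'c'), add 'bc' as idx 5
Step 6: w='b' (idx 1), end of input -> output (1, '')


Encoded: [(0, 'b'), (0, 'c'), (2, 'c'), (2, 'b'), (1, 'c'), (1, '')]


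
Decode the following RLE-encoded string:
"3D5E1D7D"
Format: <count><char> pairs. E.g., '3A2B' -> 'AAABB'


Expanding each <count><char> pair:
  3D -> 'DDD'
  5E -> 'EEEEE'
  1D -> 'D'
  7D -> 'DDDDDDD'

Decoded = DDDEEEEEDDDDDDDD


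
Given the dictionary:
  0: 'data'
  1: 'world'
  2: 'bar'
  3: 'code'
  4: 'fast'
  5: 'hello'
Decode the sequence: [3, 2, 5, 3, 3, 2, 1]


Look up each index in the dictionary:
  3 -> 'code'
  2 -> 'bar'
  5 -> 'hello'
  3 -> 'code'
  3 -> 'code'
  2 -> 'bar'
  1 -> 'world'

Decoded: "code bar hello code code bar world"


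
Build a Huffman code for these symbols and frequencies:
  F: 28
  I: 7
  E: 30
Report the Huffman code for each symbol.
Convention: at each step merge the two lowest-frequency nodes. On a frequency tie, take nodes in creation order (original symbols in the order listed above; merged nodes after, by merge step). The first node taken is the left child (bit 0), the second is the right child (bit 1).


Huffman tree construction:
Step 1: Merge I(7) + F(28) = 35
Step 2: Merge E(30) + (I+F)(35) = 65
Read each symbol's code off the tree from the root (left child = 0, right child = 1).

Codes:
  F: 11 (length 2)
  I: 10 (length 2)
  E: 0 (length 1)
Average code length: 100/65 = 1.5385 bits/symbol


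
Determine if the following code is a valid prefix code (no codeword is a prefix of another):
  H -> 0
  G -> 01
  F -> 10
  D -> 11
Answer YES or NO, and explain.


Checking each pair (does one codeword prefix another?):
  H='0' vs G='01': prefix -- VIOLATION

NO -- this is NOT a valid prefix code. H (0) is a prefix of G (01).


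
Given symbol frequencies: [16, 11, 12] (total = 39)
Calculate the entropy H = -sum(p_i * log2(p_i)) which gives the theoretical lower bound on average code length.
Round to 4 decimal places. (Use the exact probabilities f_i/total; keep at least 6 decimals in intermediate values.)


Per-symbol terms -p_i * log2(p_i) with p_i = f_i/39:
  p = 16/39 = 0.410256: log2(p) = -1.285402, -p*log2(p) = 0.527345
  p = 11/39 = 0.282051: log2(p) = -1.825971, -p*log2(p) = 0.515017
  p = 12/39 = 0.307692: log2(p) = -1.700440, -p*log2(p) = 0.523212
H = 0.527345 + 0.515017 + 0.523212 = 1.565574

H = 1.5656 bits/symbol


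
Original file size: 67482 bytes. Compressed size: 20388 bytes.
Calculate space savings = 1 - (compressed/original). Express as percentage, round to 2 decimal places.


ratio = compressed/original = 20388/67482 = 0.302125
savings = 1 - ratio = 1 - 0.302125 = 0.697875
as a percentage: 0.697875 * 100 = 69.79%

Space savings = 1 - 20388/67482 = 69.79%


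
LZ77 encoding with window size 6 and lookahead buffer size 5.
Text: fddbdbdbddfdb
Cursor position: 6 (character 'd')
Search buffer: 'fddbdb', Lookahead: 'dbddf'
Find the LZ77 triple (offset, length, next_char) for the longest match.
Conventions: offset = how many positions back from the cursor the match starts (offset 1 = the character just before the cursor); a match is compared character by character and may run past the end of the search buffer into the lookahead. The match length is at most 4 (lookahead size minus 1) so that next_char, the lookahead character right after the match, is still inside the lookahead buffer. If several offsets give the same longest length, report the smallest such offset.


Try each offset into the search buffer:
  offset=1 (pos 5, char 'b'): match length 0
  offset=2 (pos 4, char 'd'): match length 3
  offset=3 (pos 3, char 'b'): match length 0
  offset=4 (pos 2, char 'd'): match length 3
  offset=5 (pos 1, char 'd'): match length 1
  offset=6 (pos 0, char 'f'): match length 0
Longest match has length 3, found at offsets 2, 4; take the smallest, offset 2.
next_char = character at position 6 + 3 = 9 -> 'd'

Best match: offset=2, length=3 (matching 'dbd' starting at position 4)
LZ77 triple: (2, 3, 'd')


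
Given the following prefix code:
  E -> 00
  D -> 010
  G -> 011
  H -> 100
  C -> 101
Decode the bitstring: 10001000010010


Decoding step by step:
Bits 100 -> H
Bits 010 -> D
Bits 00 -> E
Bits 010 -> D
Bits 010 -> D


Decoded message: HDEDD


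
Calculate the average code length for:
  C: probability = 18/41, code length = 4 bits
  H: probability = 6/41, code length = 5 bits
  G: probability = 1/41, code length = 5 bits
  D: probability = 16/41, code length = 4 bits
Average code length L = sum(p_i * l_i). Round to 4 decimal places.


Weighted contributions p_i * l_i:
  C: (18/41) * 4 = 72/41
  H: (6/41) * 5 = 30/41
  G: (1/41) * 5 = 5/41
  D: (16/41) * 4 = 64/41
Sum = (72 + 30 + 5 + 64)/41 = 171/41

L = 171/41 = 4.1707 bits/symbol


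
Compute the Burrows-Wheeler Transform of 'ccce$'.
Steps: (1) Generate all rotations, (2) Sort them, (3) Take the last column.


Rotations (sorted):
  0: $ccce -> last char: e
  1: ccce$ -> last char: $
  2: cce$c -> last char: c
  3: ce$cc -> last char: c
  4: e$ccc -> last char: c


BWT = e$ccc


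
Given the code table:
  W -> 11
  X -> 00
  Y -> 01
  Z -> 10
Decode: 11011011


Decoding:
11 -> W
01 -> Y
10 -> Z
11 -> W


Result: WYZW


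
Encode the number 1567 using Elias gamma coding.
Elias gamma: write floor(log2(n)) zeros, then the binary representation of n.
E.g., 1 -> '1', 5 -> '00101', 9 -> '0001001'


num_bits = floor(log2(1567)) + 1 = 11
leading_zeros = num_bits - 1 = 10
binary(1567) = 11000011111

Elias gamma(1567) = '0000000000' + '11000011111' = 000000000011000011111 (21 bits)


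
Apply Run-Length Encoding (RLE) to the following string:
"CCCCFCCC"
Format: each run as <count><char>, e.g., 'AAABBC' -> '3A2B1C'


Scanning runs left to right:
  i=0: run of 'C' x 4 -> '4C'
  i=4: run of 'F' x 1 -> '1F'
  i=5: run of 'C' x 3 -> '3C'

RLE = 4C1F3C


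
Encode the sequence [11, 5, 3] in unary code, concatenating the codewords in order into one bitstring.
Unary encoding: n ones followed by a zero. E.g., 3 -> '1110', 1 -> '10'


Encode each number as n ones followed by a terminating 0:
  11 -> 111111111110 (12 bits)
  5 -> 111110 (6 bits)
  3 -> 1110 (4 bits)
Total length = 12 + 6 + 4 = 22 bits.

Unary([11, 5, 3]) = 1111111111101111101110 (22 bits)


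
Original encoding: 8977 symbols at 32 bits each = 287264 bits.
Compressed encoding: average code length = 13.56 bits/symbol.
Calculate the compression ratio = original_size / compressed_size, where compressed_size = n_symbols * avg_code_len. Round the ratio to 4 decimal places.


original_size = n_symbols * orig_bits = 8977 * 32 = 287264 bits
compressed_size = n_symbols * avg_code_len = 8977 * 13.56 = 121728.12 bits
ratio = original_size / compressed_size = 287264 / 121728.12 = 2.3599

Compression ratio = 2.3599


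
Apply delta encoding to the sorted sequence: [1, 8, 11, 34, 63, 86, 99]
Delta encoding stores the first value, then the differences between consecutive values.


First value: 1
Deltas:
  8 - 1 = 7
  11 - 8 = 3
  34 - 11 = 23
  63 - 34 = 29
  86 - 63 = 23
  99 - 86 = 13


Delta encoded: [1, 7, 3, 23, 29, 23, 13]


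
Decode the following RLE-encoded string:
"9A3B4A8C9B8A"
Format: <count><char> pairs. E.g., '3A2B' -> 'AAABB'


Expanding each <count><char> pair:
  9A -> 'AAAAAAAAA'
  3B -> 'BBB'
  4A -> 'AAAA'
  8C -> 'CCCCCCCC'
  9B -> 'BBBBBBBBB'
  8A -> 'AAAAAAAA'

Decoded = AAAAAAAAABBBAAAACCCCCCCCBBBBBBBBBAAAAAAAA


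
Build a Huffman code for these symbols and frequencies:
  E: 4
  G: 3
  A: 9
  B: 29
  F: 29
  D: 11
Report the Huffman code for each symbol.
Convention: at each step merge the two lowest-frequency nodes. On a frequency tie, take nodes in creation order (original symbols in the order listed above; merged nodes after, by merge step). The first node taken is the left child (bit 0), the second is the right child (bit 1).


Huffman tree construction:
Step 1: Merge G(3) + E(4) = 7
Step 2: Merge (G+E)(7) + A(9) = 16
Step 3: Merge D(11) + ((G+E)+A)(16) = 27
Step 4: Merge (D+((G+E)+A))(27) + B(29) = 56
Step 5: Merge F(29) + ((D+((G+E)+A))+B)(56) = 85
Read each symbol's code off the tree from the root (left child = 0, right child = 1).

Codes:
  E: 10101 (length 5)
  G: 10100 (length 5)
  A: 1011 (length 4)
  B: 11 (length 2)
  F: 0 (length 1)
  D: 100 (length 3)
Average code length: 191/85 = 2.2471 bits/symbol


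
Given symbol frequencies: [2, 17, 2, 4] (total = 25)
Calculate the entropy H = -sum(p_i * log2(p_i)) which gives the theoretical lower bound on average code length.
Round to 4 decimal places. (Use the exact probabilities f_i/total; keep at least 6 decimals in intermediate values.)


Per-symbol terms -p_i * log2(p_i) with p_i = f_i/25:
  p = 2/25 = 0.080000: log2(p) = -3.643856, -p*log2(p) = 0.291508
  p = 17/25 = 0.680000: log2(p) = -0.556393, -p*log2(p) = 0.378347
  p = 2/25 = 0.080000: log2(p) = -3.643856, -p*log2(p) = 0.291508
  p = 4/25 = 0.160000: log2(p) = -2.643856, -p*log2(p) = 0.423017
H = 0.291508 + 0.378347 + 0.291508 + 0.423017 = 1.384380

H = 1.3844 bits/symbol


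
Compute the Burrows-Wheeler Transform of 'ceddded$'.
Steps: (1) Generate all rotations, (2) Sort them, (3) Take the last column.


Rotations (sorted):
  0: $ceddded -> last char: d
  1: ceddded$ -> last char: $
  2: d$ceddde -> last char: e
  3: ddded$ce -> last char: e
  4: dded$ced -> last char: d
  5: ded$cedd -> last char: d
  6: ed$ceddd -> last char: d
  7: eddded$c -> last char: c


BWT = d$eedddc


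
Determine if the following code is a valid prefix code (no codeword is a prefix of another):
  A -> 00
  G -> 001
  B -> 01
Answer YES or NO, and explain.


Checking each pair (does one codeword prefix another?):
  A='00' vs G='001': prefix -- VIOLATION

NO -- this is NOT a valid prefix code. A (00) is a prefix of G (001).


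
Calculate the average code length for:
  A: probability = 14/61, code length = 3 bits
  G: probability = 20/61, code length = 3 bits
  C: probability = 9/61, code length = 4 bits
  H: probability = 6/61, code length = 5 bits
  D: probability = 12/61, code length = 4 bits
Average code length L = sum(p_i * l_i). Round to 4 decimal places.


Weighted contributions p_i * l_i:
  A: (14/61) * 3 = 42/61
  G: (20/61) * 3 = 60/61
  C: (9/61) * 4 = 36/61
  H: (6/61) * 5 = 30/61
  D: (12/61) * 4 = 48/61
Sum = (42 + 60 + 36 + 30 + 48)/61 = 216/61

L = 216/61 = 3.5410 bits/symbol


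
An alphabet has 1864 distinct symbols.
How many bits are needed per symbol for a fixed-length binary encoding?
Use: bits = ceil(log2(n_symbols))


log2(1864) = 10.8642
Bracket: 2^10 = 1024 < 1864 <= 2^11 = 2048
So ceil(log2(1864)) = 11

bits = ceil(log2(1864)) = ceil(10.8642) = 11 bits


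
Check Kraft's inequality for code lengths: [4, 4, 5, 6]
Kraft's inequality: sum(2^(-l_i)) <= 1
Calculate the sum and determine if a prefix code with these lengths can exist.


Sum = 2^(-4) + 2^(-4) + 2^(-5) + 2^(-6)
    = 0.0625 + 0.0625 + 0.03125 + 0.015625
    = 11/64 = 0.171875
Since 0.171875 <= 1, Kraft's inequality IS satisfied.
A prefix code with these lengths CAN exist.

Kraft sum = 0.171875. Satisfied.


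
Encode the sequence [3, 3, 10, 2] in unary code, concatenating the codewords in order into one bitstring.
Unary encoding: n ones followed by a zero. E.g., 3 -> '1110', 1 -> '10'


Encode each number as n ones followed by a terminating 0:
  3 -> 1110 (4 bits)
  3 -> 1110 (4 bits)
  10 -> 11111111110 (11 bits)
  2 -> 110 (3 bits)
Total length = 4 + 4 + 11 + 3 = 22 bits.

Unary([3, 3, 10, 2]) = 1110111011111111110110 (22 bits)


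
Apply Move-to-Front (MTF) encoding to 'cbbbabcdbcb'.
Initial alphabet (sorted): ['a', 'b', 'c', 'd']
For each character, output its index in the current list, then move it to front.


MTF encoding:
'c': index 2 in ['a', 'b', 'c', 'd'] -> ['c', 'a', 'b', 'd']
'b': index 2 in ['c', 'a', 'b', 'd'] -> ['b', 'c', 'a', 'd']
'b': index 0 in ['b', 'c', 'a', 'd'] -> ['b', 'c', 'a', 'd']
'b': index 0 in ['b', 'c', 'a', 'd'] -> ['b', 'c', 'a', 'd']
'a': index 2 in ['b', 'c', 'a', 'd'] -> ['a', 'b', 'c', 'd']
'b': index 1 in ['a', 'b', 'c', 'd'] -> ['b', 'a', 'c', 'd']
'c': index 2 in ['b', 'a', 'c', 'd'] -> ['c', 'b', 'a', 'd']
'd': index 3 in ['c', 'b', 'a', 'd'] -> ['d', 'c', 'b', 'a']
'b': index 2 in ['d', 'c', 'b', 'a'] -> ['b', 'd', 'c', 'a']
'c': index 2 in ['b', 'd', 'c', 'a'] -> ['c', 'b', 'd', 'a']
'b': index 1 in ['c', 'b', 'd', 'a'] -> ['b', 'c', 'd', 'a']


Output: [2, 2, 0, 0, 2, 1, 2, 3, 2, 2, 1]


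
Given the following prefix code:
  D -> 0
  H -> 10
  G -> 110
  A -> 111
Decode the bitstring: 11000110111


Decoding step by step:
Bits 110 -> G
Bits 0 -> D
Bits 0 -> D
Bits 110 -> G
Bits 111 -> A


Decoded message: GDDGA


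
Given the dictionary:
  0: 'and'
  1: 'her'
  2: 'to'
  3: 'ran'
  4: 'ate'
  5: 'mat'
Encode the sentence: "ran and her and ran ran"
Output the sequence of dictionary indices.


Look up each word in the dictionary:
  'ran' -> 3
  'and' -> 0
  'her' -> 1
  'and' -> 0
  'ran' -> 3
  'ran' -> 3

Encoded: [3, 0, 1, 0, 3, 3]


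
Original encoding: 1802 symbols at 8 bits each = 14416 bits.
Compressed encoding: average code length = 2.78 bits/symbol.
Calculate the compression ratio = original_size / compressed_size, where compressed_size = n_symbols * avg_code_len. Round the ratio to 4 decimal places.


original_size = n_symbols * orig_bits = 1802 * 8 = 14416 bits
compressed_size = n_symbols * avg_code_len = 1802 * 2.78 = 5009.56 bits
ratio = original_size / compressed_size = 14416 / 5009.56 = 2.8777

Compression ratio = 2.8777


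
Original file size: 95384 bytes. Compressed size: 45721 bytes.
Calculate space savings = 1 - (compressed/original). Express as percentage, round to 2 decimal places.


ratio = compressed/original = 45721/95384 = 0.479336
savings = 1 - ratio = 1 - 0.479336 = 0.520664
as a percentage: 0.520664 * 100 = 52.07%

Space savings = 1 - 45721/95384 = 52.07%


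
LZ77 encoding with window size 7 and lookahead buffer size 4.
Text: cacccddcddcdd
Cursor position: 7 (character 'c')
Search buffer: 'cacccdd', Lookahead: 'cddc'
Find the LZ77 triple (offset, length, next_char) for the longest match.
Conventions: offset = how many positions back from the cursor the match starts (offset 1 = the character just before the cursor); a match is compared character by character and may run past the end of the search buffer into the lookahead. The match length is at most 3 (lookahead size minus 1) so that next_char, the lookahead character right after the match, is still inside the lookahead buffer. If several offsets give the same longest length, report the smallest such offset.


Try each offset into the search buffer:
  offset=1 (pos 6, char 'd'): match length 0
  offset=2 (pos 5, char 'd'): match length 0
  offset=3 (pos 4, char 'c'): match length 3
  offset=4 (pos 3, char 'c'): match length 1
  offset=5 (pos 2, char 'c'): match length 1
  offset=6 (pos 1, char 'a'): match length 0
  offset=7 (pos 0, char 'c'): match length 1
Longest match has length 3 at offset 3.
next_char = character at position 7 + 3 = 10 -> 'c'

Best match: offset=3, length=3 (matching 'cdd' starting at position 4)
LZ77 triple: (3, 3, 'c')


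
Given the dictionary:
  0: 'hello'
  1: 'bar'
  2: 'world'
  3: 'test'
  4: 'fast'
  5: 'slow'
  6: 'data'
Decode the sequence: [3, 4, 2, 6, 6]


Look up each index in the dictionary:
  3 -> 'test'
  4 -> 'fast'
  2 -> 'world'
  6 -> 'data'
  6 -> 'data'

Decoded: "test fast world data data"


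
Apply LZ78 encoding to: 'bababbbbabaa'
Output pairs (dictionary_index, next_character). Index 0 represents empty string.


LZ78 encoding steps:
Dictionary: {0: ''}
Step 1: w='' (idx 0), next='b' -> output (0, 'b'), add 'b' as idx 1
Step 2: w='' (idx 0), next='a' -> output (0, 'a'), add 'a' as idx 2
Step 3: w='b' (idx 1), next='a' -> output (1, 'a'), add 'ba' as idx 3
Step 4: w='b' (idx 1), next='b' -> output (1, 'b'), add 'bb' as idx 4
Step 5: w='bb' (idx 4), next='a' -> output (4, 'a'), add 'bba' as idx 5
Step 6: w='ba' (idx 3), next='a' -> output (3, 'a'), add 'baa' as idx 6


Encoded: [(0, 'b'), (0, 'a'), (1, 'a'), (1, 'b'), (4, 'a'), (3, 'a')]


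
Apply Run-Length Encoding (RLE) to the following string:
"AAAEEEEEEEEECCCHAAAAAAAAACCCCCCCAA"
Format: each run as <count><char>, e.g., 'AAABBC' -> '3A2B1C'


Scanning runs left to right:
  i=0: run of 'A' x 3 -> '3A'
  i=3: run of 'E' x 9 -> '9E'
  i=12: run of 'C' x 3 -> '3C'
  i=15: run of 'H' x 1 -> '1H'
  i=16: run of 'A' x 9 -> '9A'
  i=25: run of 'C' x 7 -> '7C'
  i=32: run of 'A' x 2 -> '2A'

RLE = 3A9E3C1H9A7C2A


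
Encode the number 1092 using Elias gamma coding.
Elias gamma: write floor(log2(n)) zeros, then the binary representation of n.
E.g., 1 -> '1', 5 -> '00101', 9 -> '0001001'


num_bits = floor(log2(1092)) + 1 = 11
leading_zeros = num_bits - 1 = 10
binary(1092) = 10001000100

Elias gamma(1092) = '0000000000' + '10001000100' = 000000000010001000100 (21 bits)


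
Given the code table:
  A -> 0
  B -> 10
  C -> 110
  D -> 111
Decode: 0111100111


Decoding:
0 -> A
111 -> D
10 -> B
0 -> A
111 -> D


Result: ADBAD


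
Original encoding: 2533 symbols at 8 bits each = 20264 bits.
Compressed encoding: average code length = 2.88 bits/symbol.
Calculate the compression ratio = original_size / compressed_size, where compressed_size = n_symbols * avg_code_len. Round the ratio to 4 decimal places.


original_size = n_symbols * orig_bits = 2533 * 8 = 20264 bits
compressed_size = n_symbols * avg_code_len = 2533 * 2.88 = 7295.04 bits
ratio = original_size / compressed_size = 20264 / 7295.04 = 2.7778

Compression ratio = 2.7778


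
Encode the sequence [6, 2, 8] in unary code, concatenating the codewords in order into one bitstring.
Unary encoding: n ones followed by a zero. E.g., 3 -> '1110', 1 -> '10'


Encode each number as n ones followed by a terminating 0:
  6 -> 1111110 (7 bits)
  2 -> 110 (3 bits)
  8 -> 111111110 (9 bits)
Total length = 7 + 3 + 9 = 19 bits.

Unary([6, 2, 8]) = 1111110110111111110 (19 bits)


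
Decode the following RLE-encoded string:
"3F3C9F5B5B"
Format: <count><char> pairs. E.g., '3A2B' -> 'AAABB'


Expanding each <count><char> pair:
  3F -> 'FFF'
  3C -> 'CCC'
  9F -> 'FFFFFFFFF'
  5B -> 'BBBBB'
  5B -> 'BBBBB'

Decoded = FFFCCCFFFFFFFFFBBBBBBBBBB


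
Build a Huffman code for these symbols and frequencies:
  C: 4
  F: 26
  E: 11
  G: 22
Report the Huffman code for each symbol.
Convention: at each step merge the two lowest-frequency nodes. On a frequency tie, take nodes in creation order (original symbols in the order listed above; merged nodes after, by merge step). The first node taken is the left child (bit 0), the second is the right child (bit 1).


Huffman tree construction:
Step 1: Merge C(4) + E(11) = 15
Step 2: Merge (C+E)(15) + G(22) = 37
Step 3: Merge F(26) + ((C+E)+G)(37) = 63
Read each symbol's code off the tree from the root (left child = 0, right child = 1).

Codes:
  C: 100 (length 3)
  F: 0 (length 1)
  E: 101 (length 3)
  G: 11 (length 2)
Average code length: 115/63 = 1.8254 bits/symbol


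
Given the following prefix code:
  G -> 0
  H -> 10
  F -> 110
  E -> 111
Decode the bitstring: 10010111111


Decoding step by step:
Bits 10 -> H
Bits 0 -> G
Bits 10 -> H
Bits 111 -> E
Bits 111 -> E


Decoded message: HGHEE


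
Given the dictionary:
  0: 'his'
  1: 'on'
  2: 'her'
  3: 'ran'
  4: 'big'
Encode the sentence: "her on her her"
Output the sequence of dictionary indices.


Look up each word in the dictionary:
  'her' -> 2
  'on' -> 1
  'her' -> 2
  'her' -> 2

Encoded: [2, 1, 2, 2]


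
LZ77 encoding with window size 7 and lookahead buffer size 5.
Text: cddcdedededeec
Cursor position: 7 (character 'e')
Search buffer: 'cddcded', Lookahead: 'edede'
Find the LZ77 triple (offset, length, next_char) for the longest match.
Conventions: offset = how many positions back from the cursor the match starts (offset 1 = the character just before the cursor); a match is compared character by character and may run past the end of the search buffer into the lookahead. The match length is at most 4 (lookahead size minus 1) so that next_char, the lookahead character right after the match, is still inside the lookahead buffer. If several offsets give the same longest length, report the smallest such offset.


Try each offset into the search buffer:
  offset=1 (pos 6, char 'd'): match length 0
  offset=2 (pos 5, char 'e'): match length 4
  offset=3 (pos 4, char 'd'): match length 0
  offset=4 (pos 3, char 'c'): match length 0
  offset=5 (pos 2, char 'd'): match length 0
  offset=6 (pos 1, char 'd'): match length 0
  offset=7 (pos 0, char 'c'): match length 0
Longest match has length 4 at offset 2.
next_char = character at position 7 + 4 = 11 -> 'e'

Best match: offset=2, length=4 (matching 'eded' starting at position 5)
LZ77 triple: (2, 4, 'e')


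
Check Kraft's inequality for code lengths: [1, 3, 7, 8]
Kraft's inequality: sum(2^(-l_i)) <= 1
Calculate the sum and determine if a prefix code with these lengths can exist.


Sum = 2^(-1) + 2^(-3) + 2^(-7) + 2^(-8)
    = 0.5 + 0.125 + 0.0078125 + 0.00390625
    = 163/256 = 0.63671875
Since 0.63671875 <= 1, Kraft's inequality IS satisfied.
A prefix code with these lengths CAN exist.

Kraft sum = 0.63671875. Satisfied.


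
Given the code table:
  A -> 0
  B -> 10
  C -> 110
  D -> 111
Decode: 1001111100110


Decoding:
10 -> B
0 -> A
111 -> D
110 -> C
0 -> A
110 -> C


Result: BADCAC


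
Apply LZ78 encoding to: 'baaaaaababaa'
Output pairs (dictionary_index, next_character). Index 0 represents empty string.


LZ78 encoding steps:
Dictionary: {0: ''}
Step 1: w='' (idx 0), next='b' -> output (0, 'b'), add 'b' as idx 1
Step 2: w='' (idx 0), next='a' -> output (0, 'a'), add 'a' as idx 2
Step 3: w='a' (idx 2), next='a' -> output (2, 'a'), add 'aa' as idx 3
Step 4: w='aa' (idx 3), next='a' -> output (3, 'a'), add 'aaa' as idx 4
Step 5: w='b' (idx 1), next='a' -> output (1, 'a'), add 'ba' as idx 5
Step 6: w='ba' (idx 5), next='a' -> output (5, 'a'), add 'baa' as idx 6


Encoded: [(0, 'b'), (0, 'a'), (2, 'a'), (3, 'a'), (1, 'a'), (5, 'a')]


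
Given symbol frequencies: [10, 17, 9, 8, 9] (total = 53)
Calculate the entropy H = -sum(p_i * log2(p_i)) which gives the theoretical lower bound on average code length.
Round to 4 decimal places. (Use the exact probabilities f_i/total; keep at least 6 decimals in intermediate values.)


Per-symbol terms -p_i * log2(p_i) with p_i = f_i/53:
  p = 10/53 = 0.188679: log2(p) = -2.405992, -p*log2(p) = 0.453961
  p = 17/53 = 0.320755: log2(p) = -1.640458, -p*log2(p) = 0.526185
  p = 9/53 = 0.169811: log2(p) = -2.557995, -p*log2(p) = 0.434377
  p = 8/53 = 0.150943: log2(p) = -2.727920, -p*log2(p) = 0.411762
  p = 9/53 = 0.169811: log2(p) = -2.557995, -p*log2(p) = 0.434377
H = 0.453961 + 0.526185 + 0.434377 + 0.411762 + 0.434377 = 2.260662

H = 2.2607 bits/symbol


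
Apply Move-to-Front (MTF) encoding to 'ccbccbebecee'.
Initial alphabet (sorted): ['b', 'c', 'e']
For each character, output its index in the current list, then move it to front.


MTF encoding:
'c': index 1 in ['b', 'c', 'e'] -> ['c', 'b', 'e']
'c': index 0 in ['c', 'b', 'e'] -> ['c', 'b', 'e']
'b': index 1 in ['c', 'b', 'e'] -> ['b', 'c', 'e']
'c': index 1 in ['b', 'c', 'e'] -> ['c', 'b', 'e']
'c': index 0 in ['c', 'b', 'e'] -> ['c', 'b', 'e']
'b': index 1 in ['c', 'b', 'e'] -> ['b', 'c', 'e']
'e': index 2 in ['b', 'c', 'e'] -> ['e', 'b', 'c']
'b': index 1 in ['e', 'b', 'c'] -> ['b', 'e', 'c']
'e': index 1 in ['b', 'e', 'c'] -> ['e', 'b', 'c']
'c': index 2 in ['e', 'b', 'c'] -> ['c', 'e', 'b']
'e': index 1 in ['c', 'e', 'b'] -> ['e', 'c', 'b']
'e': index 0 in ['e', 'c', 'b'] -> ['e', 'c', 'b']


Output: [1, 0, 1, 1, 0, 1, 2, 1, 1, 2, 1, 0]


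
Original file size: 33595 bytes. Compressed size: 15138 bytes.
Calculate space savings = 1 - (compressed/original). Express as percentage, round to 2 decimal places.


ratio = compressed/original = 15138/33595 = 0.450603
savings = 1 - ratio = 1 - 0.450603 = 0.549397
as a percentage: 0.549397 * 100 = 54.94%

Space savings = 1 - 15138/33595 = 54.94%


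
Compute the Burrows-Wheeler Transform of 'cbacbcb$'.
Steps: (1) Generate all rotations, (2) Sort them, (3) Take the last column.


Rotations (sorted):
  0: $cbacbcb -> last char: b
  1: acbcb$cb -> last char: b
  2: b$cbacbc -> last char: c
  3: bacbcb$c -> last char: c
  4: bcb$cbac -> last char: c
  5: cb$cbacb -> last char: b
  6: cbacbcb$ -> last char: $
  7: cbcb$cba -> last char: a


BWT = bbcccb$a


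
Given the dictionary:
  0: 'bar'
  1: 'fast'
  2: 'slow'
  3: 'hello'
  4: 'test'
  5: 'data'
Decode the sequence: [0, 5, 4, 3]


Look up each index in the dictionary:
  0 -> 'bar'
  5 -> 'data'
  4 -> 'test'
  3 -> 'hello'

Decoded: "bar data test hello"


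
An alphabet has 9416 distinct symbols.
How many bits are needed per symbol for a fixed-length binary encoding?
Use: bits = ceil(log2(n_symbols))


log2(9416) = 13.2009
Bracket: 2^13 = 8192 < 9416 <= 2^14 = 16384
So ceil(log2(9416)) = 14

bits = ceil(log2(9416)) = ceil(13.2009) = 14 bits


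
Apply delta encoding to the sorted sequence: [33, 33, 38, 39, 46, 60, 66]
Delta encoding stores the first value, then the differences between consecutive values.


First value: 33
Deltas:
  33 - 33 = 0
  38 - 33 = 5
  39 - 38 = 1
  46 - 39 = 7
  60 - 46 = 14
  66 - 60 = 6


Delta encoded: [33, 0, 5, 1, 7, 14, 6]


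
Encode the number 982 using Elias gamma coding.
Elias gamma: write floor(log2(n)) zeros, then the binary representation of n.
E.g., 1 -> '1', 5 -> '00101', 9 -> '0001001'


num_bits = floor(log2(982)) + 1 = 10
leading_zeros = num_bits - 1 = 9
binary(982) = 1111010110

Elias gamma(982) = '000000000' + '1111010110' = 0000000001111010110 (19 bits)


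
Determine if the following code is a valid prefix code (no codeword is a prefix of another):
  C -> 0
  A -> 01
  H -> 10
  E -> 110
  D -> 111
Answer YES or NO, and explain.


Checking each pair (does one codeword prefix another?):
  C='0' vs A='01': prefix -- VIOLATION

NO -- this is NOT a valid prefix code. C (0) is a prefix of A (01).


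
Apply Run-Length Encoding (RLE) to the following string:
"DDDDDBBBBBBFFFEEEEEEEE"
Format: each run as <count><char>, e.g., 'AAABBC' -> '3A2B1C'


Scanning runs left to right:
  i=0: run of 'D' x 5 -> '5D'
  i=5: run of 'B' x 6 -> '6B'
  i=11: run of 'F' x 3 -> '3F'
  i=14: run of 'E' x 8 -> '8E'

RLE = 5D6B3F8E


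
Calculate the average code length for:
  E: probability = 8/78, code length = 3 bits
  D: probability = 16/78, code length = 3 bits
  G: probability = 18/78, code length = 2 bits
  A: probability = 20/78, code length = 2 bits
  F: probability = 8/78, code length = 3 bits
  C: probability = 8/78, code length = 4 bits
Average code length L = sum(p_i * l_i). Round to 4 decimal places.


Weighted contributions p_i * l_i:
  E: (8/78) * 3 = 24/78
  D: (16/78) * 3 = 48/78
  G: (18/78) * 2 = 36/78
  A: (20/78) * 2 = 40/78
  F: (8/78) * 3 = 24/78
  C: (8/78) * 4 = 32/78
Sum = (24 + 48 + 36 + 40 + 24 + 32)/78 = 204/78

L = 204/78 = 2.6154 bits/symbol


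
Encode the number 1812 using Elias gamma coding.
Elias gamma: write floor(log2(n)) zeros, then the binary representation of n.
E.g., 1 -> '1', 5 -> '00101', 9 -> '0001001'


num_bits = floor(log2(1812)) + 1 = 11
leading_zeros = num_bits - 1 = 10
binary(1812) = 11100010100

Elias gamma(1812) = '0000000000' + '11100010100' = 000000000011100010100 (21 bits)


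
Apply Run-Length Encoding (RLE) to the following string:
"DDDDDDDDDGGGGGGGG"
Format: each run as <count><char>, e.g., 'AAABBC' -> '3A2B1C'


Scanning runs left to right:
  i=0: run of 'D' x 9 -> '9D'
  i=9: run of 'G' x 8 -> '8G'

RLE = 9D8G


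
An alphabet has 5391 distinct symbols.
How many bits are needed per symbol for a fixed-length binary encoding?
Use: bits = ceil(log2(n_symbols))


log2(5391) = 12.3963
Bracket: 2^12 = 4096 < 5391 <= 2^13 = 8192
So ceil(log2(5391)) = 13

bits = ceil(log2(5391)) = ceil(12.3963) = 13 bits


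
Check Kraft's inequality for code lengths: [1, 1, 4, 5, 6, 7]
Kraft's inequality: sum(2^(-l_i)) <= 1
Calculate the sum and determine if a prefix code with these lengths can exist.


Sum = 2^(-1) + 2^(-1) + 2^(-4) + 2^(-5) + 2^(-6) + 2^(-7)
    = 0.5 + 0.5 + 0.0625 + 0.03125 + 0.015625 + 0.0078125
    = 143/128 = 1.1171875
Since 1.1171875 > 1, Kraft's inequality is NOT satisfied.
A prefix code with these lengths CANNOT exist.

Kraft sum = 1.1171875. Not satisfied.


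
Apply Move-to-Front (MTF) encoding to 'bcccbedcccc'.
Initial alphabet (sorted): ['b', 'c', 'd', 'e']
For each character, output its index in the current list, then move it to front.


MTF encoding:
'b': index 0 in ['b', 'c', 'd', 'e'] -> ['b', 'c', 'd', 'e']
'c': index 1 in ['b', 'c', 'd', 'e'] -> ['c', 'b', 'd', 'e']
'c': index 0 in ['c', 'b', 'd', 'e'] -> ['c', 'b', 'd', 'e']
'c': index 0 in ['c', 'b', 'd', 'e'] -> ['c', 'b', 'd', 'e']
'b': index 1 in ['c', 'b', 'd', 'e'] -> ['b', 'c', 'd', 'e']
'e': index 3 in ['b', 'c', 'd', 'e'] -> ['e', 'b', 'c', 'd']
'd': index 3 in ['e', 'b', 'c', 'd'] -> ['d', 'e', 'b', 'c']
'c': index 3 in ['d', 'e', 'b', 'c'] -> ['c', 'd', 'e', 'b']
'c': index 0 in ['c', 'd', 'e', 'b'] -> ['c', 'd', 'e', 'b']
'c': index 0 in ['c', 'd', 'e', 'b'] -> ['c', 'd', 'e', 'b']
'c': index 0 in ['c', 'd', 'e', 'b'] -> ['c', 'd', 'e', 'b']


Output: [0, 1, 0, 0, 1, 3, 3, 3, 0, 0, 0]


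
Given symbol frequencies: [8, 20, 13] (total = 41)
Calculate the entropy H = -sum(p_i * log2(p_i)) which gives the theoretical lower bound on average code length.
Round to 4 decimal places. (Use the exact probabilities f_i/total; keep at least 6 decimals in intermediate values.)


Per-symbol terms -p_i * log2(p_i) with p_i = f_i/41:
  p = 8/41 = 0.195122: log2(p) = -2.357552, -p*log2(p) = 0.460010
  p = 20/41 = 0.487805: log2(p) = -1.035624, -p*log2(p) = 0.505182
  p = 13/41 = 0.317073: log2(p) = -1.657112, -p*log2(p) = 0.525426
H = 0.460010 + 0.505182 + 0.525426 = 1.490618

H = 1.4906 bits/symbol


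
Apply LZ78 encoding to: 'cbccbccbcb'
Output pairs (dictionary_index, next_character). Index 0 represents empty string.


LZ78 encoding steps:
Dictionary: {0: ''}
Step 1: w='' (idx 0), next='c' -> output (0, 'c'), add 'c' as idx 1
Step 2: w='' (idx 0), next='b' -> output (0, 'b'), add 'b' as idx 2
Step 3: w='c' (idx 1), next='c' -> output (1, 'c'), add 'cc' as idx 3
Step 4: w='b' (idx 2), next='c' -> output (2, 'c'), add 'bc' as idx 4
Step 5: w='c' (idx 1), next='b' -> output (1, 'b'), add 'cb' as idx 5
Step 6: w='cb' (idx 5), end of input -> output (5, '')


Encoded: [(0, 'c'), (0, 'b'), (1, 'c'), (2, 'c'), (1, 'b'), (5, '')]


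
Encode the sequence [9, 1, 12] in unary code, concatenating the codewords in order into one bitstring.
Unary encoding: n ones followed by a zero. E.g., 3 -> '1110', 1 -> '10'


Encode each number as n ones followed by a terminating 0:
  9 -> 1111111110 (10 bits)
  1 -> 10 (2 bits)
  12 -> 1111111111110 (13 bits)
Total length = 10 + 2 + 13 = 25 bits.

Unary([9, 1, 12]) = 1111111110101111111111110 (25 bits)


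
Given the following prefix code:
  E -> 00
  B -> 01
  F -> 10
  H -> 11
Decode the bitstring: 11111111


Decoding step by step:
Bits 11 -> H
Bits 11 -> H
Bits 11 -> H
Bits 11 -> H


Decoded message: HHHH


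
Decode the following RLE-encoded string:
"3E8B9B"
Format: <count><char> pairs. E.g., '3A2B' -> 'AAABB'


Expanding each <count><char> pair:
  3E -> 'EEE'
  8B -> 'BBBBBBBB'
  9B -> 'BBBBBBBBB'

Decoded = EEEBBBBBBBBBBBBBBBBB


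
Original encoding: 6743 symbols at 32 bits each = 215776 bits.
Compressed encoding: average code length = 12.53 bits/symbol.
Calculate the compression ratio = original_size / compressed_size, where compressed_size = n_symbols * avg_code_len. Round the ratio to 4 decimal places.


original_size = n_symbols * orig_bits = 6743 * 32 = 215776 bits
compressed_size = n_symbols * avg_code_len = 6743 * 12.53 = 84489.79 bits
ratio = original_size / compressed_size = 215776 / 84489.79 = 2.5539

Compression ratio = 2.5539


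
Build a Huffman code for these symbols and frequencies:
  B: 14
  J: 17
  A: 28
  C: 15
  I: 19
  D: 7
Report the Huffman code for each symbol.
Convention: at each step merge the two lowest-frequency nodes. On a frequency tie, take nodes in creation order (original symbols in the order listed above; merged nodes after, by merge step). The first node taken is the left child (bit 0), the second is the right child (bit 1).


Huffman tree construction:
Step 1: Merge D(7) + B(14) = 21
Step 2: Merge C(15) + J(17) = 32
Step 3: Merge I(19) + (D+B)(21) = 40
Step 4: Merge A(28) + (C+J)(32) = 60
Step 5: Merge (I+(D+B))(40) + (A+(C+J))(60) = 100
Read each symbol's code off the tree from the root (left child = 0, right child = 1).

Codes:
  B: 011 (length 3)
  J: 111 (length 3)
  A: 10 (length 2)
  C: 110 (length 3)
  I: 00 (length 2)
  D: 010 (length 3)
Average code length: 253/100 = 2.5300 bits/symbol


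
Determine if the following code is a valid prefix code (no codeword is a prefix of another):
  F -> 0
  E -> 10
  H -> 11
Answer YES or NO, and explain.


Checking each pair (does one codeword prefix another?):
  F='0' vs E='10': no prefix
  F='0' vs H='11': no prefix
  E='10' vs F='0': no prefix
  E='10' vs H='11': no prefix
  H='11' vs F='0': no prefix
  H='11' vs E='10': no prefix
No violation found over all pairs.

YES -- this is a valid prefix code. No codeword is a prefix of any other codeword.


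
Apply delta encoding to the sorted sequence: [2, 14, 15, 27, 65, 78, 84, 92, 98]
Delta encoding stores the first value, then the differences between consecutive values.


First value: 2
Deltas:
  14 - 2 = 12
  15 - 14 = 1
  27 - 15 = 12
  65 - 27 = 38
  78 - 65 = 13
  84 - 78 = 6
  92 - 84 = 8
  98 - 92 = 6


Delta encoded: [2, 12, 1, 12, 38, 13, 6, 8, 6]


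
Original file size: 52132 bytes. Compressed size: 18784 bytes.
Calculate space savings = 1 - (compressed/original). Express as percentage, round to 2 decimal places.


ratio = compressed/original = 18784/52132 = 0.360316
savings = 1 - ratio = 1 - 0.360316 = 0.639684
as a percentage: 0.639684 * 100 = 63.97%

Space savings = 1 - 18784/52132 = 63.97%


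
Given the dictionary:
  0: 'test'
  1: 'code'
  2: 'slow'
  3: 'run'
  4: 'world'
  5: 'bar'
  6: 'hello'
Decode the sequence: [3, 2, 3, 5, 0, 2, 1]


Look up each index in the dictionary:
  3 -> 'run'
  2 -> 'slow'
  3 -> 'run'
  5 -> 'bar'
  0 -> 'test'
  2 -> 'slow'
  1 -> 'code'

Decoded: "run slow run bar test slow code"


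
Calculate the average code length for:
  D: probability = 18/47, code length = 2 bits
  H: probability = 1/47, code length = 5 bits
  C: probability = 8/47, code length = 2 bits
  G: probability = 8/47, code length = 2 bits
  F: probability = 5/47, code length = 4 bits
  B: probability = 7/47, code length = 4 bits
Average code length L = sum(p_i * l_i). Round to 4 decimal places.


Weighted contributions p_i * l_i:
  D: (18/47) * 2 = 36/47
  H: (1/47) * 5 = 5/47
  C: (8/47) * 2 = 16/47
  G: (8/47) * 2 = 16/47
  F: (5/47) * 4 = 20/47
  B: (7/47) * 4 = 28/47
Sum = (36 + 5 + 16 + 16 + 20 + 28)/47 = 121/47

L = 121/47 = 2.5745 bits/symbol


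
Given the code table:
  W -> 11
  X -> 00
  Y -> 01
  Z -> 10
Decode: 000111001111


Decoding:
00 -> X
01 -> Y
11 -> W
00 -> X
11 -> W
11 -> W


Result: XYWXWW


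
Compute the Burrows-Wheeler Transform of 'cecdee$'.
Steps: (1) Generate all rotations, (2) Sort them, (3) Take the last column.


Rotations (sorted):
  0: $cecdee -> last char: e
  1: cdee$ce -> last char: e
  2: cecdee$ -> last char: $
  3: dee$cec -> last char: c
  4: e$cecde -> last char: e
  5: ecdee$c -> last char: c
  6: ee$cecd -> last char: d


BWT = ee$cecd


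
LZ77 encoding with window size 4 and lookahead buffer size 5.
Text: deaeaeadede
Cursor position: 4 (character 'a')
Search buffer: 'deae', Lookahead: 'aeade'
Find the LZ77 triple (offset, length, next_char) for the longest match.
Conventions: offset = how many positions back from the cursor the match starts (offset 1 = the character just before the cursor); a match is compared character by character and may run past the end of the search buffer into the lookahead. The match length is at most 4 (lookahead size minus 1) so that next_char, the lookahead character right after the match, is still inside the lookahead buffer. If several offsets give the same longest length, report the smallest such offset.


Try each offset into the search buffer:
  offset=1 (pos 3, char 'e'): match length 0
  offset=2 (pos 2, char 'a'): match length 3
  offset=3 (pos 1, char 'e'): match length 0
  offset=4 (pos 0, char 'd'): match length 0
Longest match has length 3 at offset 2.
next_char = character at position 4 + 3 = 7 -> 'd'

Best match: offset=2, length=3 (matching 'aea' starting at position 2)
LZ77 triple: (2, 3, 'd')


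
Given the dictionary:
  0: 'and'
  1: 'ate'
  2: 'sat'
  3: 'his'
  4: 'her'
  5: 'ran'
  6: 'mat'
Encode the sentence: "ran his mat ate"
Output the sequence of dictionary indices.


Look up each word in the dictionary:
  'ran' -> 5
  'his' -> 3
  'mat' -> 6
  'ate' -> 1

Encoded: [5, 3, 6, 1]


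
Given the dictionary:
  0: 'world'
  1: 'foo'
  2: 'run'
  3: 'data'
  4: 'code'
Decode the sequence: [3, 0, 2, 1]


Look up each index in the dictionary:
  3 -> 'data'
  0 -> 'world'
  2 -> 'run'
  1 -> 'foo'

Decoded: "data world run foo"


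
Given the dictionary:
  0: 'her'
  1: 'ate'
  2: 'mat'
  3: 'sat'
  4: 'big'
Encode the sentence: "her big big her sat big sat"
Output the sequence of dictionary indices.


Look up each word in the dictionary:
  'her' -> 0
  'big' -> 4
  'big' -> 4
  'her' -> 0
  'sat' -> 3
  'big' -> 4
  'sat' -> 3

Encoded: [0, 4, 4, 0, 3, 4, 3]


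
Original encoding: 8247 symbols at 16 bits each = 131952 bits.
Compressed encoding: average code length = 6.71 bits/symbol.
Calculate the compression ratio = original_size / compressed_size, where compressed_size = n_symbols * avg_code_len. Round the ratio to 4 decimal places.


original_size = n_symbols * orig_bits = 8247 * 16 = 131952 bits
compressed_size = n_symbols * avg_code_len = 8247 * 6.71 = 55337.37 bits
ratio = original_size / compressed_size = 131952 / 55337.37 = 2.3845

Compression ratio = 2.3845


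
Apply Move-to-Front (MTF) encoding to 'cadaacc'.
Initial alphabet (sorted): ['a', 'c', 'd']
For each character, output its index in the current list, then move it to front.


MTF encoding:
'c': index 1 in ['a', 'c', 'd'] -> ['c', 'a', 'd']
'a': index 1 in ['c', 'a', 'd'] -> ['a', 'c', 'd']
'd': index 2 in ['a', 'c', 'd'] -> ['d', 'a', 'c']
'a': index 1 in ['d', 'a', 'c'] -> ['a', 'd', 'c']
'a': index 0 in ['a', 'd', 'c'] -> ['a', 'd', 'c']
'c': index 2 in ['a', 'd', 'c'] -> ['c', 'a', 'd']
'c': index 0 in ['c', 'a', 'd'] -> ['c', 'a', 'd']


Output: [1, 1, 2, 1, 0, 2, 0]


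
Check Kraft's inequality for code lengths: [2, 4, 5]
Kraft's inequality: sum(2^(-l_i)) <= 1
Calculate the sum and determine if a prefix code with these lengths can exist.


Sum = 2^(-2) + 2^(-4) + 2^(-5)
    = 0.25 + 0.0625 + 0.03125
    = 11/32 = 0.34375
Since 0.34375 <= 1, Kraft's inequality IS satisfied.
A prefix code with these lengths CAN exist.

Kraft sum = 0.34375. Satisfied.


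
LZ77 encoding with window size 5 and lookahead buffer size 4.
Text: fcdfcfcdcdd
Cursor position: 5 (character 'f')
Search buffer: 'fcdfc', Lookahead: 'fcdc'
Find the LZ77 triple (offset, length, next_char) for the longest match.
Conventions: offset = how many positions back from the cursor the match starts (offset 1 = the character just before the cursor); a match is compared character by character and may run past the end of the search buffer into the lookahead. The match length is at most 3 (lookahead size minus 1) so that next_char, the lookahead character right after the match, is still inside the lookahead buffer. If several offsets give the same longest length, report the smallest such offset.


Try each offset into the search buffer:
  offset=1 (pos 4, char 'c'): match length 0
  offset=2 (pos 3, char 'f'): match length 2
  offset=3 (pos 2, char 'd'): match length 0
  offset=4 (pos 1, char 'c'): match length 0
  offset=5 (pos 0, char 'f'): match length 3
Longest match has length 3 at offset 5.
next_char = character at position 5 + 3 = 8 -> 'c'

Best match: offset=5, length=3 (matching 'fcd' starting at position 0)
LZ77 triple: (5, 3, 'c')
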